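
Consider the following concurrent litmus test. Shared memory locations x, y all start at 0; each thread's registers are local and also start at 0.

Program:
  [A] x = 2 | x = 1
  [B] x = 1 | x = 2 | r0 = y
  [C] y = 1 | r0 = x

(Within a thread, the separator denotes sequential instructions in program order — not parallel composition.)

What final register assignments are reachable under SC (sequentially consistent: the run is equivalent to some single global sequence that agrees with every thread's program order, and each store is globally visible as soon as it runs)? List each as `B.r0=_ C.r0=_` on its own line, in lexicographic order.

B.r0=0 C.r0=1
B.r0=0 C.r0=2
B.r0=1 C.r0=0
B.r0=1 C.r0=1
B.r0=1 C.r0=2

outcome vector order: (B.r0,C.r0)
|SC outcomes| = 5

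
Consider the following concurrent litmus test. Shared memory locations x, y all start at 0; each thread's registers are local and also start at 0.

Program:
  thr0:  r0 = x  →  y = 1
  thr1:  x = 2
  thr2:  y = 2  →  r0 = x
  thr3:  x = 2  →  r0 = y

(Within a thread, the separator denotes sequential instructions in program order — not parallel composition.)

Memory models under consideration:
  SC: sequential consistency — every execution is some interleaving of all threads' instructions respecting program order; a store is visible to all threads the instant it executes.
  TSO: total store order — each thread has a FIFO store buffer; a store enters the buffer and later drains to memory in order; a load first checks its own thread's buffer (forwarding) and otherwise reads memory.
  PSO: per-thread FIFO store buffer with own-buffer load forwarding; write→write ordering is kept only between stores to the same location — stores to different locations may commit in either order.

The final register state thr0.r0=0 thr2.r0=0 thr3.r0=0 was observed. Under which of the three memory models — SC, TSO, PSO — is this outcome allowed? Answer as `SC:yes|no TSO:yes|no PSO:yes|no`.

outcome vector order: (thr0.r0,thr2.r0,thr3.r0)
SC (10): <0 0 1> <0 0 2> <0 2 0> <0 2 1> <0 2 2> <2 0 1> <2 0 2> <2 2 0> <2 2 1> <2 2 2>
TSO (12): <0 0 0> <0 0 1> <0 0 2> <0 2 0> <0 2 1> <0 2 2> <2 0 0> <2 0 1> <2 0 2> <2 2 0> <2 2 1> <2 2 2>
PSO (12): <0 0 0> <0 0 1> <0 0 2> <0 2 0> <0 2 1> <0 2 2> <2 0 0> <2 0 1> <2 0 2> <2 2 0> <2 2 1> <2 2 2>
target <0 0 0> ∈ {TSO,PSO}

SC:no TSO:yes PSO:yes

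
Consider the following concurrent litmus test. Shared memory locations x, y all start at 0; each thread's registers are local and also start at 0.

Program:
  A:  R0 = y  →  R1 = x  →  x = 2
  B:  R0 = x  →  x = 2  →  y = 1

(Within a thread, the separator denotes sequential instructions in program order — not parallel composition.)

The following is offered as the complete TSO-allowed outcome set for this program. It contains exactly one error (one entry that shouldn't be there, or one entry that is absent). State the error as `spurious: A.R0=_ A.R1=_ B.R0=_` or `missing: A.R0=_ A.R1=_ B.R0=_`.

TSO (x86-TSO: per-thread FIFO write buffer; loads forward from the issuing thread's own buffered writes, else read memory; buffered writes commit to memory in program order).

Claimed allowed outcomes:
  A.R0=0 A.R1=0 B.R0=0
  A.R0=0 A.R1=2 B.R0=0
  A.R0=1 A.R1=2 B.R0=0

missing: A.R0=0 A.R1=0 B.R0=2

outcome vector order: (A.R0,A.R1,B.R0)
TSO (4): 000 002 020 120
TSO∖claimed = {002}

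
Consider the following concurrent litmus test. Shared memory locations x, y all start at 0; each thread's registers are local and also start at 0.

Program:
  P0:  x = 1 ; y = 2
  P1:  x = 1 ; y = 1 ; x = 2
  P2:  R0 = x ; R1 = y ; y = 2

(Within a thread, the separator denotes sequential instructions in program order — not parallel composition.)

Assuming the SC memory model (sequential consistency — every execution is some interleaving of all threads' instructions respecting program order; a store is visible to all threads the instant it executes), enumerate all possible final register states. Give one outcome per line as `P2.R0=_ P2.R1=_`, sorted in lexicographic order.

outcome vector order: (P2.R0,P2.R1)
|SC outcomes| = 8

P2.R0=0 P2.R1=0
P2.R0=0 P2.R1=1
P2.R0=0 P2.R1=2
P2.R0=1 P2.R1=0
P2.R0=1 P2.R1=1
P2.R0=1 P2.R1=2
P2.R0=2 P2.R1=1
P2.R0=2 P2.R1=2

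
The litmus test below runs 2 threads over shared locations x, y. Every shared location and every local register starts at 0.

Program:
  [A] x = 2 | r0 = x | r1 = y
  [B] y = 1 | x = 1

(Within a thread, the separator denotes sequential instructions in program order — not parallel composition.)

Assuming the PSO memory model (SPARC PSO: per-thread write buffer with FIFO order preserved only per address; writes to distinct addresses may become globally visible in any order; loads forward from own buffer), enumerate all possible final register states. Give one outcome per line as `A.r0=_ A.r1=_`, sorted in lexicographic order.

outcome vector order: (A.r0,A.r1)
|PSO outcomes| = 4

A.r0=1 A.r1=0
A.r0=1 A.r1=1
A.r0=2 A.r1=0
A.r0=2 A.r1=1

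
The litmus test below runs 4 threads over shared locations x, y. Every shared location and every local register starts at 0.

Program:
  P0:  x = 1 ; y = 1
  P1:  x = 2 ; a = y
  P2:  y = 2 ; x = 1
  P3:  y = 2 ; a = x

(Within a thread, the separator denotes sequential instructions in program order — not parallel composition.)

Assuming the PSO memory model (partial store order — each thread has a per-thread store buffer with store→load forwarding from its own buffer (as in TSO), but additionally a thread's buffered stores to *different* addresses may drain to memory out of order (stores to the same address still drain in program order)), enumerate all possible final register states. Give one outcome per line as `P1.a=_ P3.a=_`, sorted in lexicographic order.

P1.a=0 P3.a=0
P1.a=0 P3.a=1
P1.a=0 P3.a=2
P1.a=1 P3.a=0
P1.a=1 P3.a=1
P1.a=1 P3.a=2
P1.a=2 P3.a=0
P1.a=2 P3.a=1
P1.a=2 P3.a=2

outcome vector order: (P1.a,P3.a)
|PSO outcomes| = 9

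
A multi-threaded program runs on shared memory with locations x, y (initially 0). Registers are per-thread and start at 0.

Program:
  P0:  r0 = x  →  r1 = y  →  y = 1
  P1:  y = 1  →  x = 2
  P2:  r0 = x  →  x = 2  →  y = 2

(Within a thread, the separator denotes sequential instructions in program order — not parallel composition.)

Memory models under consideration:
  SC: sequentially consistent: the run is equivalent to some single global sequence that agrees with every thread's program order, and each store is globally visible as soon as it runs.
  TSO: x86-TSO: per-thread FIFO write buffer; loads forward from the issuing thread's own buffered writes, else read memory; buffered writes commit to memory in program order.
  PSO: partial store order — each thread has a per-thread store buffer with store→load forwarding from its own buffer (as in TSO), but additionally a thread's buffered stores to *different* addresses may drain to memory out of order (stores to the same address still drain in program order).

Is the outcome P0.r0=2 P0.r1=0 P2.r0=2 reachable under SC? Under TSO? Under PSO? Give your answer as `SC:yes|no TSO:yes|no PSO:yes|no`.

SC:no TSO:no PSO:yes

outcome vector order: (P0.r0,P0.r1,P2.r0)
under SC → <0 0 0>; <0 0 2>; <0 1 0>; <0 1 2>; <0 2 0>; <0 2 2>; <2 0 0>; <2 1 0>; <2 1 2>; <2 2 0>; <2 2 2>
under TSO → <0 0 0>; <0 0 2>; <0 1 0>; <0 1 2>; <0 2 0>; <0 2 2>; <2 0 0>; <2 1 0>; <2 1 2>; <2 2 0>; <2 2 2>
under PSO → <0 0 0>; <0 0 2>; <0 1 0>; <0 1 2>; <0 2 0>; <0 2 2>; <2 0 0>; <2 0 2>; <2 1 0>; <2 1 2>; <2 2 0>; <2 2 2>
target <2 0 2> ∈ {PSO}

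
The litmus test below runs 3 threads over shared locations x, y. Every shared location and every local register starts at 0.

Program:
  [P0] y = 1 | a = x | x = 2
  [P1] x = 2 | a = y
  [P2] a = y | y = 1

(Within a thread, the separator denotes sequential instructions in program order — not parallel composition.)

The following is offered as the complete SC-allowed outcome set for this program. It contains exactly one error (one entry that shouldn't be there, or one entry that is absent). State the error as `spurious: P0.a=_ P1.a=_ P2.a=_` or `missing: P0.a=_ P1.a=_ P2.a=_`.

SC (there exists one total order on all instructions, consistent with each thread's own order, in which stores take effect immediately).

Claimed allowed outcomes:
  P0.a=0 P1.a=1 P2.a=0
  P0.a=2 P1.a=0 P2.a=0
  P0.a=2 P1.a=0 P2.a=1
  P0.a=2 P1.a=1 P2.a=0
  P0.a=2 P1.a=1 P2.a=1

missing: P0.a=0 P1.a=1 P2.a=1

outcome vector order: (P0.a,P1.a,P2.a)
SC: 6 outcomes — {010, 011, 200, 201, 210, 211}
SC∖claimed = {011}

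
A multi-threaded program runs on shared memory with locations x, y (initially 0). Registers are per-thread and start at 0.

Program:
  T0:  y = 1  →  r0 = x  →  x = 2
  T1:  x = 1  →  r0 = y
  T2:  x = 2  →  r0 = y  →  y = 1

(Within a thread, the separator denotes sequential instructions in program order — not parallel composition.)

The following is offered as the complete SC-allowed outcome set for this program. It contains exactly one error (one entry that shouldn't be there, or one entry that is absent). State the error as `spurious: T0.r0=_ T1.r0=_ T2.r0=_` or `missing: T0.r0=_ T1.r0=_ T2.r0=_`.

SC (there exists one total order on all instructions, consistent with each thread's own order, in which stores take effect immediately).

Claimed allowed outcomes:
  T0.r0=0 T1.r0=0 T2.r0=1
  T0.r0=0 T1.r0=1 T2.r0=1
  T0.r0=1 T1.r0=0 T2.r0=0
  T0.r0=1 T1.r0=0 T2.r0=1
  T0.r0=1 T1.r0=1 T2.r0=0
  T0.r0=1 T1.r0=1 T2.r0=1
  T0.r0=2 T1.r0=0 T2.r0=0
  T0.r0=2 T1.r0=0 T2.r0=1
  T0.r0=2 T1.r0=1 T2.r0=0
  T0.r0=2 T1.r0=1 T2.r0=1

spurious: T0.r0=0 T1.r0=0 T2.r0=1

outcome vector order: (T0.r0,T1.r0,T2.r0)
[SC] allowed = {(0,1,1); (1,0,0); (1,0,1); (1,1,0); (1,1,1); (2,0,0); (2,0,1); (2,1,0); (2,1,1)}
claimed∖SC = {(0,0,1)}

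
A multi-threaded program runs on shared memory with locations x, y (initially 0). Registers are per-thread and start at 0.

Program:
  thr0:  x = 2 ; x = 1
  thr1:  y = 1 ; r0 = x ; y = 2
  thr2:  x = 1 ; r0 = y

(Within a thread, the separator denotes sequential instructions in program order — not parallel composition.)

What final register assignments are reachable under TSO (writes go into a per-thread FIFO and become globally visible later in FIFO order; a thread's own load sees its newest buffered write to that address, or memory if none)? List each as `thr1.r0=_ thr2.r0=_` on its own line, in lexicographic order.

outcome vector order: (thr1.r0,thr2.r0)
|TSO outcomes| = 9

thr1.r0=0 thr2.r0=0
thr1.r0=0 thr2.r0=1
thr1.r0=0 thr2.r0=2
thr1.r0=1 thr2.r0=0
thr1.r0=1 thr2.r0=1
thr1.r0=1 thr2.r0=2
thr1.r0=2 thr2.r0=0
thr1.r0=2 thr2.r0=1
thr1.r0=2 thr2.r0=2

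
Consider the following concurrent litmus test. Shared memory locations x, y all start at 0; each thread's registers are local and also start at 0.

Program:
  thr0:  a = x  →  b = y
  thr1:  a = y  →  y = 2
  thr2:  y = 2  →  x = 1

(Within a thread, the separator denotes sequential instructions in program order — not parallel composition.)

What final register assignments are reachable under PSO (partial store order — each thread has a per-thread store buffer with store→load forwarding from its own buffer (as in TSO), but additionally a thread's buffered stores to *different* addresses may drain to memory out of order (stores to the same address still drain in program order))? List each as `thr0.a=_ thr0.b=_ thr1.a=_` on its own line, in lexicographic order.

thr0.a=0 thr0.b=0 thr1.a=0
thr0.a=0 thr0.b=0 thr1.a=2
thr0.a=0 thr0.b=2 thr1.a=0
thr0.a=0 thr0.b=2 thr1.a=2
thr0.a=1 thr0.b=0 thr1.a=0
thr0.a=1 thr0.b=0 thr1.a=2
thr0.a=1 thr0.b=2 thr1.a=0
thr0.a=1 thr0.b=2 thr1.a=2

outcome vector order: (thr0.a,thr0.b,thr1.a)
|PSO outcomes| = 8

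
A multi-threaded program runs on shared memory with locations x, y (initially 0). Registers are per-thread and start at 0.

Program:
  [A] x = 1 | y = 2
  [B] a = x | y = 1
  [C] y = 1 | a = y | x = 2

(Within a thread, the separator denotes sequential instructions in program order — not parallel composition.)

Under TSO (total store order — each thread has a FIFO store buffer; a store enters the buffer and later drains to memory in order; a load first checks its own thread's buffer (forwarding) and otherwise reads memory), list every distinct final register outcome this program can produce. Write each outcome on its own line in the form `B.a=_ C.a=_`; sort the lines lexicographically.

B.a=0 C.a=1
B.a=0 C.a=2
B.a=1 C.a=1
B.a=1 C.a=2
B.a=2 C.a=1
B.a=2 C.a=2

outcome vector order: (B.a,C.a)
|TSO outcomes| = 6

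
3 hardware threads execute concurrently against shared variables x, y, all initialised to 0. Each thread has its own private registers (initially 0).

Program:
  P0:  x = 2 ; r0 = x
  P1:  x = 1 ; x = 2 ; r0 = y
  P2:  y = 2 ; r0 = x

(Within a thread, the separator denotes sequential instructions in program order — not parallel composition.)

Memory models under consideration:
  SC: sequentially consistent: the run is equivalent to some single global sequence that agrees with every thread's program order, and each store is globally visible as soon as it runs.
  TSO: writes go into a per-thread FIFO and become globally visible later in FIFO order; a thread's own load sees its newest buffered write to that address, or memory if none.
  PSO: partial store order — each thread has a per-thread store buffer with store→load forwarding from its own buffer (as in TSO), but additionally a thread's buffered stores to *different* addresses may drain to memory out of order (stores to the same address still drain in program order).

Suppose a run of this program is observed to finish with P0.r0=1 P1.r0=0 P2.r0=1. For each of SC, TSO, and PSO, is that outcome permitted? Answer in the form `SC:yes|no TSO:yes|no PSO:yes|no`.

SC:no TSO:yes PSO:yes

outcome vector order: (P0.r0,P1.r0,P2.r0)
under SC → 102 120 121 122 202 220 221 222
under TSO → 100 101 102 120 121 122 200 201 202 220 221 222
under PSO → 100 101 102 120 121 122 200 201 202 220 221 222
target 101 ∈ {TSO,PSO}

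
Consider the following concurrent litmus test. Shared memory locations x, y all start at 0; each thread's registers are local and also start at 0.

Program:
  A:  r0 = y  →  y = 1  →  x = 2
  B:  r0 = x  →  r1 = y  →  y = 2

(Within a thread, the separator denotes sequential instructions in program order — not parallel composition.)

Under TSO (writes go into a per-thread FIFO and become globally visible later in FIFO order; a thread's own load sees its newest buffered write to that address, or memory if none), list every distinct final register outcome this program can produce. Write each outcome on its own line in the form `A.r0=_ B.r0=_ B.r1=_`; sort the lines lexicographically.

A.r0=0 B.r0=0 B.r1=0
A.r0=0 B.r0=0 B.r1=1
A.r0=0 B.r0=2 B.r1=1
A.r0=2 B.r0=0 B.r1=0

outcome vector order: (A.r0,B.r0,B.r1)
|TSO outcomes| = 4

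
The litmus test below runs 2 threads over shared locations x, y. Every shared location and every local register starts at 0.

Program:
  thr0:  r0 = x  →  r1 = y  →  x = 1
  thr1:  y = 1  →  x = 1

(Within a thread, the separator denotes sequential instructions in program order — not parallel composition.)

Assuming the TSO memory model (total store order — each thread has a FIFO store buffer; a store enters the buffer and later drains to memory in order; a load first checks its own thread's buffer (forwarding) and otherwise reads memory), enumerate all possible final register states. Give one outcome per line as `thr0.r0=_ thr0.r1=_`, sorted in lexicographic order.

thr0.r0=0 thr0.r1=0
thr0.r0=0 thr0.r1=1
thr0.r0=1 thr0.r1=1

outcome vector order: (thr0.r0,thr0.r1)
|TSO outcomes| = 3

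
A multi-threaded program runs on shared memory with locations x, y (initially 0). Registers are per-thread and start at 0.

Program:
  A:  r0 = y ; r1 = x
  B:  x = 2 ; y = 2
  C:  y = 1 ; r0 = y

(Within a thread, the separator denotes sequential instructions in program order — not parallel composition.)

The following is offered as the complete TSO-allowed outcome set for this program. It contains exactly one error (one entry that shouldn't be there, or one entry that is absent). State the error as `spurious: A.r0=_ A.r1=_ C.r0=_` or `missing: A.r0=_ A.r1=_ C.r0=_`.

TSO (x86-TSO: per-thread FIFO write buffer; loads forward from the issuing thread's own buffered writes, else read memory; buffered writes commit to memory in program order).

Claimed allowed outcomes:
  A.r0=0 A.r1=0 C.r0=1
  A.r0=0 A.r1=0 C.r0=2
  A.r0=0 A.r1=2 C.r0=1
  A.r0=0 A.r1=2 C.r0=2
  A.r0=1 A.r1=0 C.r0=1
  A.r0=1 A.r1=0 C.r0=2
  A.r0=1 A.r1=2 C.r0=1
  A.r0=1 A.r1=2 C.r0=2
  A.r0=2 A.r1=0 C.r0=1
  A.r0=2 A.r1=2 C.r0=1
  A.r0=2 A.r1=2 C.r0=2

outcome vector order: (A.r0,A.r1,C.r0)
[TSO] allowed = {0/0/1; 0/0/2; 0/2/1; 0/2/2; 1/0/1; 1/0/2; 1/2/1; 1/2/2; 2/2/1; 2/2/2}
claimed∖TSO = {2/0/1}

spurious: A.r0=2 A.r1=0 C.r0=1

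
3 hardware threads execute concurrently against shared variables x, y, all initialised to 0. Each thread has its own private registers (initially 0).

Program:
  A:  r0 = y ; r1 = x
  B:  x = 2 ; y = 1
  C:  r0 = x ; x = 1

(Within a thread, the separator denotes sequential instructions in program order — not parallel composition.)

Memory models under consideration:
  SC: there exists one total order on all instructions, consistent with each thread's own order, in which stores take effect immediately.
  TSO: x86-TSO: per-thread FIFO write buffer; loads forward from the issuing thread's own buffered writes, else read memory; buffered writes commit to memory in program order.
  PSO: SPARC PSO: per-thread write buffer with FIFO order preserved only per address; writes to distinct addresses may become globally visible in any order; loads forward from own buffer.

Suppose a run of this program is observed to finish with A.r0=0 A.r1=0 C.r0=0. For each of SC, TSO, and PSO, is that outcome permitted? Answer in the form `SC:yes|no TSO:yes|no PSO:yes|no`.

outcome vector order: (A.r0,A.r1,C.r0)
under SC → <0 0 0>; <0 0 2>; <0 1 0>; <0 1 2>; <0 2 0>; <0 2 2>; <1 1 0>; <1 1 2>; <1 2 0>; <1 2 2>
under TSO → <0 0 0>; <0 0 2>; <0 1 0>; <0 1 2>; <0 2 0>; <0 2 2>; <1 1 0>; <1 1 2>; <1 2 0>; <1 2 2>
under PSO → <0 0 0>; <0 0 2>; <0 1 0>; <0 1 2>; <0 2 0>; <0 2 2>; <1 0 0>; <1 0 2>; <1 1 0>; <1 1 2>; <1 2 0>; <1 2 2>
target <0 0 0> ∈ {SC,TSO,PSO}

SC:yes TSO:yes PSO:yes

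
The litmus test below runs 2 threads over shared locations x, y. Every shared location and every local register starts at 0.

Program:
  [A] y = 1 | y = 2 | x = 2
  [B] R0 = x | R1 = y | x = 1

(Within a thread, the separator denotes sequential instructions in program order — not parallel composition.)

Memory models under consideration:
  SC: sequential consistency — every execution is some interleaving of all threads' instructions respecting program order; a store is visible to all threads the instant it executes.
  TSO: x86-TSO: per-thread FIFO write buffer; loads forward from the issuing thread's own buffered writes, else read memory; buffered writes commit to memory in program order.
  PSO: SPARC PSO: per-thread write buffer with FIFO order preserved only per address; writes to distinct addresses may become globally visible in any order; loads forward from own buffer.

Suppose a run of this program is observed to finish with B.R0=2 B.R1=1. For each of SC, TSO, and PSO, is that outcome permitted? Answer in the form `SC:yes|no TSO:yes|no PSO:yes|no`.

outcome vector order: (B.R0,B.R1)
SC: 4 outcomes — {0/0 0/1 0/2 2/2}
TSO: 4 outcomes — {0/0 0/1 0/2 2/2}
PSO: 6 outcomes — {0/0 0/1 0/2 2/0 2/1 2/2}
target 2/1 ∈ {PSO}

SC:no TSO:no PSO:yes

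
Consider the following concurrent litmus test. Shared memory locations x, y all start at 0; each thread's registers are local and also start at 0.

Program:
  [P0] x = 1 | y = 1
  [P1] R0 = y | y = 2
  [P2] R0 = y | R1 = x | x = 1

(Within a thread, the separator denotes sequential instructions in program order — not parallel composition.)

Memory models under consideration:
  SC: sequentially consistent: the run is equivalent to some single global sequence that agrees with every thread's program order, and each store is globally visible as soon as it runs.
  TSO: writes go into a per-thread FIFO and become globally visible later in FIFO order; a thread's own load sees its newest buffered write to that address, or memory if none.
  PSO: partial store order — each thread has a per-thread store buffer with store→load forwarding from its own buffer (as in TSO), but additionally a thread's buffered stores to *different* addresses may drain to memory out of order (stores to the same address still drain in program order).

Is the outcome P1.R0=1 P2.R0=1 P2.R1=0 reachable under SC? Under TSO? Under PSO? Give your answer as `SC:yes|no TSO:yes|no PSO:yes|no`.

outcome vector order: (P1.R0,P2.R0,P2.R1)
under SC → 0/0/0 0/0/1 0/1/1 0/2/0 0/2/1 1/0/0 1/0/1 1/1/1 1/2/1
under TSO → 0/0/0 0/0/1 0/1/1 0/2/0 0/2/1 1/0/0 1/0/1 1/1/1 1/2/1
under PSO → 0/0/0 0/0/1 0/1/0 0/1/1 0/2/0 0/2/1 1/0/0 1/0/1 1/1/0 1/1/1 1/2/0 1/2/1
target 1/1/0 ∈ {PSO}

SC:no TSO:no PSO:yes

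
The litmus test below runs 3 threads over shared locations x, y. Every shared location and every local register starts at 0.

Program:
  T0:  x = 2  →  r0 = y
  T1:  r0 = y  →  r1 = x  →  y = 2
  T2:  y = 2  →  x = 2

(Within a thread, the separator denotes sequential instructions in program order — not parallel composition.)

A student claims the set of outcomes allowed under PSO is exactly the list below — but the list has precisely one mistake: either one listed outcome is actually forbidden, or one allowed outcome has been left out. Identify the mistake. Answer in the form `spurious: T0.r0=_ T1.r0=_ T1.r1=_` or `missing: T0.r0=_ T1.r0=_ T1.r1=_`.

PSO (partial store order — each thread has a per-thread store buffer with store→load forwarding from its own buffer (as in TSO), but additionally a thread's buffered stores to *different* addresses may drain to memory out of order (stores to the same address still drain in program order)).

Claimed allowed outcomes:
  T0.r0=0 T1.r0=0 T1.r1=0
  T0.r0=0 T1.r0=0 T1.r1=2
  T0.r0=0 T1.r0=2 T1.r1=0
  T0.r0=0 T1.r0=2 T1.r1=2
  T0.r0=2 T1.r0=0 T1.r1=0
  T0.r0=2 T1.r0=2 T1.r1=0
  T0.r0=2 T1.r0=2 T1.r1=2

outcome vector order: (T0.r0,T1.r0,T1.r1)
PSO (8): <0 0 0>, <0 0 2>, <0 2 0>, <0 2 2>, <2 0 0>, <2 0 2>, <2 2 0>, <2 2 2>
PSO∖claimed = {<2 0 2>}

missing: T0.r0=2 T1.r0=0 T1.r1=2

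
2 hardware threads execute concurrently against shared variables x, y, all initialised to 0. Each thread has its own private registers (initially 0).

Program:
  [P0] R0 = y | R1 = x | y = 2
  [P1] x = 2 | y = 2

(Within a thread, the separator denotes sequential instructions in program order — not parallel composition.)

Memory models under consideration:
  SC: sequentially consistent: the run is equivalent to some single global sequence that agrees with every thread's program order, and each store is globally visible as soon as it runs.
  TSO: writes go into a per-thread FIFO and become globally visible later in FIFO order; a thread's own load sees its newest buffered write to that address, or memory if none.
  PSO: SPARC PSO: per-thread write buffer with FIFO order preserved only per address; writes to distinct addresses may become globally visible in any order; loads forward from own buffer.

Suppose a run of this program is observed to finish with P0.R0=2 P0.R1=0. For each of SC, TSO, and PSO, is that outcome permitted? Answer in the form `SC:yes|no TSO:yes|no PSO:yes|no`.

SC:no TSO:no PSO:yes

outcome vector order: (P0.R0,P0.R1)
under SC → 00, 02, 22
under TSO → 00, 02, 22
under PSO → 00, 02, 20, 22
target 20 ∈ {PSO}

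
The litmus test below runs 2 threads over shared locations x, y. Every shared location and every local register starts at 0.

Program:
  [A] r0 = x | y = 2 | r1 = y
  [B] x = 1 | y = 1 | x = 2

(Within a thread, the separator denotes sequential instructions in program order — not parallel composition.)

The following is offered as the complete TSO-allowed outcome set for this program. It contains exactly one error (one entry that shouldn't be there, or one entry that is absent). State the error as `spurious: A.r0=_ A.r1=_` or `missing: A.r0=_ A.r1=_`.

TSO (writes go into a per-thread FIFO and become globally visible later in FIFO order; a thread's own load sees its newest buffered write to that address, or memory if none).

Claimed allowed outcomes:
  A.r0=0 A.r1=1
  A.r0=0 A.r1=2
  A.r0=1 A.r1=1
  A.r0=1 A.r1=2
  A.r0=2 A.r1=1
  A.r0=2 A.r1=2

spurious: A.r0=2 A.r1=1

outcome vector order: (A.r0,A.r1)
TSO: 5 outcomes — {0/1 0/2 1/1 1/2 2/2}
claimed∖TSO = {2/1}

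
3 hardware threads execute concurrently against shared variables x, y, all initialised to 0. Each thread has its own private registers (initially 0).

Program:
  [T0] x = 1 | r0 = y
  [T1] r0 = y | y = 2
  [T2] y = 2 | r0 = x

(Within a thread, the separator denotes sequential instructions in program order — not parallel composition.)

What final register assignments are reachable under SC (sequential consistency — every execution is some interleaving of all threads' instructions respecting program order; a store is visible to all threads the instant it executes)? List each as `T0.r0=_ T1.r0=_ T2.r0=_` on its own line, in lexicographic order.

T0.r0=0 T1.r0=0 T2.r0=1
T0.r0=0 T1.r0=2 T2.r0=1
T0.r0=2 T1.r0=0 T2.r0=0
T0.r0=2 T1.r0=0 T2.r0=1
T0.r0=2 T1.r0=2 T2.r0=0
T0.r0=2 T1.r0=2 T2.r0=1

outcome vector order: (T0.r0,T1.r0,T2.r0)
|SC outcomes| = 6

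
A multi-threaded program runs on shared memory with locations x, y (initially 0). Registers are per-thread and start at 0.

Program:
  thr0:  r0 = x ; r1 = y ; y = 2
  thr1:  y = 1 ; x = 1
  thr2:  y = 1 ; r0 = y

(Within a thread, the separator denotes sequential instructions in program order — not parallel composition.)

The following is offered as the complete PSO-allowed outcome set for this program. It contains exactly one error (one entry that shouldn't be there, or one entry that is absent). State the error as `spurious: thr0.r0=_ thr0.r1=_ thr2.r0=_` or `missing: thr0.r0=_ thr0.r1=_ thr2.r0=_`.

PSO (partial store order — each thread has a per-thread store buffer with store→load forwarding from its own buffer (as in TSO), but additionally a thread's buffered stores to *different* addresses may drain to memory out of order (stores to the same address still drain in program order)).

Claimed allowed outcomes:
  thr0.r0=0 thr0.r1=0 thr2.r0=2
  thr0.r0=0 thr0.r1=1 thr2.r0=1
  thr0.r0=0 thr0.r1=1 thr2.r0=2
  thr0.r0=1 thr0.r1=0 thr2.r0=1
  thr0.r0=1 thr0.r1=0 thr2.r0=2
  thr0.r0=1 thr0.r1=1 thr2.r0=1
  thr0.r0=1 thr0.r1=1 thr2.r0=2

outcome vector order: (thr0.r0,thr0.r1,thr2.r0)
PSO (8): <0 0 1>; <0 0 2>; <0 1 1>; <0 1 2>; <1 0 1>; <1 0 2>; <1 1 1>; <1 1 2>
PSO∖claimed = {<0 0 1>}

missing: thr0.r0=0 thr0.r1=0 thr2.r0=1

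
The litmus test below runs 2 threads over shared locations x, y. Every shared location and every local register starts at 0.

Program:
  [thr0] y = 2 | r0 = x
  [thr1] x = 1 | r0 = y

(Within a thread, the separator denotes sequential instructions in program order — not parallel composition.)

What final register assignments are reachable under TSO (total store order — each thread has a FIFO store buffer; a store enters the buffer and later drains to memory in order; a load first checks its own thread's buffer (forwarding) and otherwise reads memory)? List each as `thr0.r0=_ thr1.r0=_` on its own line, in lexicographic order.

outcome vector order: (thr0.r0,thr1.r0)
|TSO outcomes| = 4

thr0.r0=0 thr1.r0=0
thr0.r0=0 thr1.r0=2
thr0.r0=1 thr1.r0=0
thr0.r0=1 thr1.r0=2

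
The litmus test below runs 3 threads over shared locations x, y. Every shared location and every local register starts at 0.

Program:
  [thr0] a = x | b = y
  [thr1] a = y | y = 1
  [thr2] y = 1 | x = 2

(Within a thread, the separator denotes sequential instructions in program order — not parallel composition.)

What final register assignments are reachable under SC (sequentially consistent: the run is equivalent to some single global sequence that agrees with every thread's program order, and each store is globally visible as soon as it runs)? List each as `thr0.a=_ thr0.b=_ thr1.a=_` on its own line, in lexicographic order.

thr0.a=0 thr0.b=0 thr1.a=0
thr0.a=0 thr0.b=0 thr1.a=1
thr0.a=0 thr0.b=1 thr1.a=0
thr0.a=0 thr0.b=1 thr1.a=1
thr0.a=2 thr0.b=1 thr1.a=0
thr0.a=2 thr0.b=1 thr1.a=1

outcome vector order: (thr0.a,thr0.b,thr1.a)
|SC outcomes| = 6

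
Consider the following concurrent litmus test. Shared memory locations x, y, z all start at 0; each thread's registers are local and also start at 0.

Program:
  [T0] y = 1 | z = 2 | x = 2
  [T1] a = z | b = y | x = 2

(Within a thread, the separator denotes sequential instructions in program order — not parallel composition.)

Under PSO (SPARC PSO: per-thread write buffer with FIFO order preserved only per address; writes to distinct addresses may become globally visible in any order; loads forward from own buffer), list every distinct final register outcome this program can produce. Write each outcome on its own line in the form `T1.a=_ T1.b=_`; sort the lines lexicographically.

outcome vector order: (T1.a,T1.b)
|PSO outcomes| = 4

T1.a=0 T1.b=0
T1.a=0 T1.b=1
T1.a=2 T1.b=0
T1.a=2 T1.b=1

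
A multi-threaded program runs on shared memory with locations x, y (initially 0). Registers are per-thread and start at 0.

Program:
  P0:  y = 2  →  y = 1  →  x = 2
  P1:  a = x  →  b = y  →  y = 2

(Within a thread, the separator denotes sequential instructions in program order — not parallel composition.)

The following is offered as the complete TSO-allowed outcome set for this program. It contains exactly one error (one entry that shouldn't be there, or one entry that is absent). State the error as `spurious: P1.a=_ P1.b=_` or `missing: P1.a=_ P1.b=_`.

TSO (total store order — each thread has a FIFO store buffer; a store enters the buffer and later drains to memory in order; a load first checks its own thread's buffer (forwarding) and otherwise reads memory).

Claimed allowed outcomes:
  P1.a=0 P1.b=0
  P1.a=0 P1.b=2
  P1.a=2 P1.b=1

outcome vector order: (P1.a,P1.b)
under TSO → 00; 01; 02; 21
TSO∖claimed = {01}

missing: P1.a=0 P1.b=1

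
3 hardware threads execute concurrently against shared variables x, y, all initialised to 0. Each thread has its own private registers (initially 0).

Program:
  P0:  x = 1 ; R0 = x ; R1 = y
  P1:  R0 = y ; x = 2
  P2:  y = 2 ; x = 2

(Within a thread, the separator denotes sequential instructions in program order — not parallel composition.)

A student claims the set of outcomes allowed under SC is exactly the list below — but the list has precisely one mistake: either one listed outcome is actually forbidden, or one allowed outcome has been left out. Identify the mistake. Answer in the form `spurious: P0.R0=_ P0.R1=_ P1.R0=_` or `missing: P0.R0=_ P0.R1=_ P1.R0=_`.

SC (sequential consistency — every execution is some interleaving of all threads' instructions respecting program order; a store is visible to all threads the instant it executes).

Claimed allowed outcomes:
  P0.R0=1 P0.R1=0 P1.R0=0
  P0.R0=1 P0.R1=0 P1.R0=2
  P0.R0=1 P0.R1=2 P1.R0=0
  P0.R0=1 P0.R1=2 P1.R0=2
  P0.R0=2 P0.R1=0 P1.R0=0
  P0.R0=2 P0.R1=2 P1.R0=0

outcome vector order: (P0.R0,P0.R1,P1.R0)
under SC → (1,0,0); (1,0,2); (1,2,0); (1,2,2); (2,0,0); (2,2,0); (2,2,2)
SC∖claimed = {(2,2,2)}

missing: P0.R0=2 P0.R1=2 P1.R0=2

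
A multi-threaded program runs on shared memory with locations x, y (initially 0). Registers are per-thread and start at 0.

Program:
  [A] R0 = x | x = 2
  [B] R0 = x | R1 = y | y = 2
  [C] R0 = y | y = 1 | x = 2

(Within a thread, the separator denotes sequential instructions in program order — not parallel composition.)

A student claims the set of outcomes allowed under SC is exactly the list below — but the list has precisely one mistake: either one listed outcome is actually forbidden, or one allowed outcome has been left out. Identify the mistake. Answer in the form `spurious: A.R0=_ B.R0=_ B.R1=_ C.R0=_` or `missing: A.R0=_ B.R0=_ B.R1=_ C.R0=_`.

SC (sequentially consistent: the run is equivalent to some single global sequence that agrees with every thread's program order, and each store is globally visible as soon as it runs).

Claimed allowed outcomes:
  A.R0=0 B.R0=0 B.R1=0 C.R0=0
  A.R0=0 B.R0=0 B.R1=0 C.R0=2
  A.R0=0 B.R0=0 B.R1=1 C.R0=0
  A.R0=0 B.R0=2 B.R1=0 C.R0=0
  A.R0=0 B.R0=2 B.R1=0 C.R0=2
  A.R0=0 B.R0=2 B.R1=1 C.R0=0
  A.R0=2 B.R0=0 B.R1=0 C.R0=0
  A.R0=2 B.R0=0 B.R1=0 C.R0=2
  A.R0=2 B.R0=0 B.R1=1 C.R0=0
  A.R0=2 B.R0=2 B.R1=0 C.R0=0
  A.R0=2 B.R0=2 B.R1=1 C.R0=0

outcome vector order: (A.R0,B.R0,B.R1,C.R0)
SC: 10 outcomes — {0/0/0/0; 0/0/0/2; 0/0/1/0; 0/2/0/0; 0/2/0/2; 0/2/1/0; 2/0/0/0; 2/0/0/2; 2/0/1/0; 2/2/1/0}
claimed∖SC = {2/2/0/0}

spurious: A.R0=2 B.R0=2 B.R1=0 C.R0=0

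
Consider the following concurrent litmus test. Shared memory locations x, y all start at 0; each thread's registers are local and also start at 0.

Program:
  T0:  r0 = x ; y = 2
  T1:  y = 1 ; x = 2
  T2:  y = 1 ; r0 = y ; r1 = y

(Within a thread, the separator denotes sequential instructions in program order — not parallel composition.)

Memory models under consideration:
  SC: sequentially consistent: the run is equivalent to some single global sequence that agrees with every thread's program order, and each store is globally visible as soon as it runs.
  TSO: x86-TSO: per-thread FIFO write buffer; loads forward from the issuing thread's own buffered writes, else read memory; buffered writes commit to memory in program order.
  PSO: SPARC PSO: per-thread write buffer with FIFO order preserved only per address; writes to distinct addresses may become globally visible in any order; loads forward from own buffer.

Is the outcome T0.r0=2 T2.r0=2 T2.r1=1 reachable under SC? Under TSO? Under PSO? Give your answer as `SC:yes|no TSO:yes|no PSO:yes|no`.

outcome vector order: (T0.r0,T2.r0,T2.r1)
[SC] allowed = {0/1/1, 0/1/2, 0/2/1, 0/2/2, 2/1/1, 2/1/2, 2/2/2}
[TSO] allowed = {0/1/1, 0/1/2, 0/2/1, 0/2/2, 2/1/1, 2/1/2, 2/2/2}
[PSO] allowed = {0/1/1, 0/1/2, 0/2/1, 0/2/2, 2/1/1, 2/1/2, 2/2/1, 2/2/2}
target 2/2/1 ∈ {PSO}

SC:no TSO:no PSO:yes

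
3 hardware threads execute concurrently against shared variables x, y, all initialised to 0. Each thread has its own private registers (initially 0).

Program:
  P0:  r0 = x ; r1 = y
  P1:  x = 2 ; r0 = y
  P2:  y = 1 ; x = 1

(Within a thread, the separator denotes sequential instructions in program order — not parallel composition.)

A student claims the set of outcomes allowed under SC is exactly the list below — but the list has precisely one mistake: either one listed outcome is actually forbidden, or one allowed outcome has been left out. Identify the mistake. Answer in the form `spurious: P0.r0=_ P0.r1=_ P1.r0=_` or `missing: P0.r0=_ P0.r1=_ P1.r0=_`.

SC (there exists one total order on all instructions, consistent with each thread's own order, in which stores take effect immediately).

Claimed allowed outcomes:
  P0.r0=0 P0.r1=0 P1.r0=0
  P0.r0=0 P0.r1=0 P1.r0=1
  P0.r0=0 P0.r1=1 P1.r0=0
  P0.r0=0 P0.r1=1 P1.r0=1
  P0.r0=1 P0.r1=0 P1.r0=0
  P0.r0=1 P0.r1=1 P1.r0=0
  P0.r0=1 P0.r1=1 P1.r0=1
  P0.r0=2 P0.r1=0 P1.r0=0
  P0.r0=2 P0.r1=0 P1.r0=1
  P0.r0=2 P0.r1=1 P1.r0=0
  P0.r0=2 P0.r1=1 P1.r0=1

spurious: P0.r0=1 P0.r1=0 P1.r0=0

outcome vector order: (P0.r0,P0.r1,P1.r0)
under SC → <0 0 0>; <0 0 1>; <0 1 0>; <0 1 1>; <1 1 0>; <1 1 1>; <2 0 0>; <2 0 1>; <2 1 0>; <2 1 1>
claimed∖SC = {<1 0 0>}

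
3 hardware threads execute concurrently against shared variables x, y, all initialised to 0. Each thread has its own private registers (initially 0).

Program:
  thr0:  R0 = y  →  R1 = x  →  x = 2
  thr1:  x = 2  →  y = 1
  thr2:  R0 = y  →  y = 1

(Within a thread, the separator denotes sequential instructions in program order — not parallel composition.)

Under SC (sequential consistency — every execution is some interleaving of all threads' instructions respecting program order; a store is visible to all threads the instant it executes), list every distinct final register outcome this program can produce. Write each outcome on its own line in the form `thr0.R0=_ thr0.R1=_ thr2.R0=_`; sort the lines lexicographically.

thr0.R0=0 thr0.R1=0 thr2.R0=0
thr0.R0=0 thr0.R1=0 thr2.R0=1
thr0.R0=0 thr0.R1=2 thr2.R0=0
thr0.R0=0 thr0.R1=2 thr2.R0=1
thr0.R0=1 thr0.R1=0 thr2.R0=0
thr0.R0=1 thr0.R1=2 thr2.R0=0
thr0.R0=1 thr0.R1=2 thr2.R0=1

outcome vector order: (thr0.R0,thr0.R1,thr2.R0)
|SC outcomes| = 7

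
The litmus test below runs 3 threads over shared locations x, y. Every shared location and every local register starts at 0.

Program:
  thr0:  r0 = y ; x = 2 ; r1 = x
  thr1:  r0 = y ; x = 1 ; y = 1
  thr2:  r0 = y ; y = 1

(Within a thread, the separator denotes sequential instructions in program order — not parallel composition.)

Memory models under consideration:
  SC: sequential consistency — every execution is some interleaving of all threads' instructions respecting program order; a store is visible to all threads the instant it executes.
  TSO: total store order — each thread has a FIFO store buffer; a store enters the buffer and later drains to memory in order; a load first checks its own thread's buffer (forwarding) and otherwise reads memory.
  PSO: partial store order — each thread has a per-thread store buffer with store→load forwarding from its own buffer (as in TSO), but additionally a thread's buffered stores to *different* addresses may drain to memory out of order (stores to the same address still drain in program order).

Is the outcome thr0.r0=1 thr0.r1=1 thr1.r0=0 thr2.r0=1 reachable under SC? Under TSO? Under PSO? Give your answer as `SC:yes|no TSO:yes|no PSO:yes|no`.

outcome vector order: (thr0.r0,thr0.r1,thr1.r0,thr2.r0)
SC (11): (0,1,0,0), (0,1,0,1), (0,1,1,0), (0,2,0,0), (0,2,0,1), (0,2,1,0), (1,1,0,0), (1,1,1,0), (1,2,0,0), (1,2,0,1), (1,2,1,0)
TSO (11): (0,1,0,0), (0,1,0,1), (0,1,1,0), (0,2,0,0), (0,2,0,1), (0,2,1,0), (1,1,0,0), (1,1,1,0), (1,2,0,0), (1,2,0,1), (1,2,1,0)
PSO (12): (0,1,0,0), (0,1,0,1), (0,1,1,0), (0,2,0,0), (0,2,0,1), (0,2,1,0), (1,1,0,0), (1,1,0,1), (1,1,1,0), (1,2,0,0), (1,2,0,1), (1,2,1,0)
target (1,1,0,1) ∈ {PSO}

SC:no TSO:no PSO:yes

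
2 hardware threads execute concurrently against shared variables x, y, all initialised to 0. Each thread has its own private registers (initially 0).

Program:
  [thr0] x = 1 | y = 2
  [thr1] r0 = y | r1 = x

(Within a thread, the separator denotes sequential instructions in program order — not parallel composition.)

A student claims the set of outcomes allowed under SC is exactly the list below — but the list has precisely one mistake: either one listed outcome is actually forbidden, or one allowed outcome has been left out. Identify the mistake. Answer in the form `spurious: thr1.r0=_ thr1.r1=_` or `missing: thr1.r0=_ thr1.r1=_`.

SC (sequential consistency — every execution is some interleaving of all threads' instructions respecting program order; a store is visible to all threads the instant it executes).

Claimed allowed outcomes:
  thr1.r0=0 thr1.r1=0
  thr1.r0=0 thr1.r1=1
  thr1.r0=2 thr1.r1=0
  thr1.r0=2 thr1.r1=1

outcome vector order: (thr1.r0,thr1.r1)
SC (3): 00; 01; 21
claimed∖SC = {20}

spurious: thr1.r0=2 thr1.r1=0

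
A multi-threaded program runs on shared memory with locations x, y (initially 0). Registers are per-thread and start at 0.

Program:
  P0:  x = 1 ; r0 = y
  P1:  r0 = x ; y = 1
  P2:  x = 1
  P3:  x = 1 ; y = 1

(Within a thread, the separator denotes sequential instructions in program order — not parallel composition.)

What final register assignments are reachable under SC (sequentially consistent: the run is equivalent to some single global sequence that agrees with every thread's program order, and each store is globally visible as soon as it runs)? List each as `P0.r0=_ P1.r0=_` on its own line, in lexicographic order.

P0.r0=0 P1.r0=0
P0.r0=0 P1.r0=1
P0.r0=1 P1.r0=0
P0.r0=1 P1.r0=1

outcome vector order: (P0.r0,P1.r0)
|SC outcomes| = 4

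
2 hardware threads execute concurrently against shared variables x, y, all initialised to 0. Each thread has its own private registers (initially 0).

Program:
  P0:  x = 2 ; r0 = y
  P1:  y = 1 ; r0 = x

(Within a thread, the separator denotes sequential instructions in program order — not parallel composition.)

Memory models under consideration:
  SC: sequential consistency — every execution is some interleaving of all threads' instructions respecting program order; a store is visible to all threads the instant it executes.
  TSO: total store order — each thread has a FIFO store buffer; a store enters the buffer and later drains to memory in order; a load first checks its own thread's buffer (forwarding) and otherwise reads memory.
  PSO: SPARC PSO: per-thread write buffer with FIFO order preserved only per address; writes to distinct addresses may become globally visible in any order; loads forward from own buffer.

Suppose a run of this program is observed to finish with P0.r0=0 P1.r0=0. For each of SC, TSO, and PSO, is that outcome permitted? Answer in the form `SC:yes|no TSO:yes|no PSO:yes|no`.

outcome vector order: (P0.r0,P1.r0)
under SC → 02; 10; 12
under TSO → 00; 02; 10; 12
under PSO → 00; 02; 10; 12
target 00 ∈ {TSO,PSO}

SC:no TSO:yes PSO:yes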